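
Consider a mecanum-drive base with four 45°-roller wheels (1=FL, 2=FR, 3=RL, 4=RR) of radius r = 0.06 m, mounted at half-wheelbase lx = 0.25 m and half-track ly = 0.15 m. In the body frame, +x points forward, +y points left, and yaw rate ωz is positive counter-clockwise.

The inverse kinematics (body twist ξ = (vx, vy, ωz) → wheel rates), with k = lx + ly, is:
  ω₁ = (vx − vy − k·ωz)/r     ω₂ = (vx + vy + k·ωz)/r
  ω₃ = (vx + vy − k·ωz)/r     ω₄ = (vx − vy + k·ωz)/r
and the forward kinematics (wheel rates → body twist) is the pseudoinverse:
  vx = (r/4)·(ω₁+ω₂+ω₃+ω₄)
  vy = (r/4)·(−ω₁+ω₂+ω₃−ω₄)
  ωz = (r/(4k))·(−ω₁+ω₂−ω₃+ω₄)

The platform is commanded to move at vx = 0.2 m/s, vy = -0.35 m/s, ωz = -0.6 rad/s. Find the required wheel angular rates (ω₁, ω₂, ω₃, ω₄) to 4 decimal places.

k = lx + ly = 0.25 + 0.15 = 0.4000;  k·ωz = 0.4000·-0.6 = -0.2400
ω₁ (FL) = (vx − vy − k·ωz)/r = 0.7900/0.06 = 13.1667
ω₂ (FR) = (vx + vy + k·ωz)/r = -0.3900/0.06 = -6.5000
ω₃ (RL) = (vx + vy − k·ωz)/r = 0.0900/0.06 = 1.5000
ω₄ (RR) = (vx − vy + k·ωz)/r = 0.3100/0.06 = 5.1667

(13.1667, -6.5000, 1.5000, 5.1667)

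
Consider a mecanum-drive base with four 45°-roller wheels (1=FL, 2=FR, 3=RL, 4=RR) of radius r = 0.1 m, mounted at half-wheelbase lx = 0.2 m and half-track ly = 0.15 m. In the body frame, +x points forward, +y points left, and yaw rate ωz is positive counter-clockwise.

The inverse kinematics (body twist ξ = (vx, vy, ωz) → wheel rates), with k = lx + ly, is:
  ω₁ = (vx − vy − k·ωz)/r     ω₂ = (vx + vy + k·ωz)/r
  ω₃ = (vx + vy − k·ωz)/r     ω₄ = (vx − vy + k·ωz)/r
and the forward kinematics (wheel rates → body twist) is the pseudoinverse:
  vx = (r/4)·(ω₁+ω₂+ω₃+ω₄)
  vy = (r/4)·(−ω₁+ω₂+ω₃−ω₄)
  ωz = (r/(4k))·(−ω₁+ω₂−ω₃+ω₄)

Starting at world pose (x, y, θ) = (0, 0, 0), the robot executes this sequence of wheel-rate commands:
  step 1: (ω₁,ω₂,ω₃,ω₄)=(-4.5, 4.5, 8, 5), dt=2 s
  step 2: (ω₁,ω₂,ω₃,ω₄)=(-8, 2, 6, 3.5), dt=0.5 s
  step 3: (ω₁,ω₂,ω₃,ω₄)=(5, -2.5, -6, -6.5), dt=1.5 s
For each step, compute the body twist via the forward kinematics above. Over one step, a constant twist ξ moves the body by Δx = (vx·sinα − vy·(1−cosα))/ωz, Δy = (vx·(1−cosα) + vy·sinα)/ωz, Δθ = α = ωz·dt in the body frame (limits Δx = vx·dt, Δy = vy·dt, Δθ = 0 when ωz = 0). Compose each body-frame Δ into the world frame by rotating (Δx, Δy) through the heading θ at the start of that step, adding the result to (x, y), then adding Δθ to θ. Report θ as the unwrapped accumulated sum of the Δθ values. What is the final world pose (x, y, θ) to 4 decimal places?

(0.1094, 0.4844, 0.2679)

step 1: ξ=(vx,vy,ωz)=(0.3250, 0.3000, 0.4286), dt=2.0 → body Δ=(0.3315, 0.7911, 0.8571) → world pose (0.3315, 0.7911, 0.8571)
step 2: ξ=(vx,vy,ωz)=(0.0875, 0.3125, 0.5357), dt=0.5 → body Δ=(0.0224, 0.1602, 0.2679) → world pose (0.2251, 0.9129, 1.1250)
step 3: ξ=(vx,vy,ωz)=(-0.2500, -0.1750, -0.5714), dt=1.5 → body Δ=(-0.4365, -0.0804, -0.8571) → world pose (0.1094, 0.4844, 0.2679)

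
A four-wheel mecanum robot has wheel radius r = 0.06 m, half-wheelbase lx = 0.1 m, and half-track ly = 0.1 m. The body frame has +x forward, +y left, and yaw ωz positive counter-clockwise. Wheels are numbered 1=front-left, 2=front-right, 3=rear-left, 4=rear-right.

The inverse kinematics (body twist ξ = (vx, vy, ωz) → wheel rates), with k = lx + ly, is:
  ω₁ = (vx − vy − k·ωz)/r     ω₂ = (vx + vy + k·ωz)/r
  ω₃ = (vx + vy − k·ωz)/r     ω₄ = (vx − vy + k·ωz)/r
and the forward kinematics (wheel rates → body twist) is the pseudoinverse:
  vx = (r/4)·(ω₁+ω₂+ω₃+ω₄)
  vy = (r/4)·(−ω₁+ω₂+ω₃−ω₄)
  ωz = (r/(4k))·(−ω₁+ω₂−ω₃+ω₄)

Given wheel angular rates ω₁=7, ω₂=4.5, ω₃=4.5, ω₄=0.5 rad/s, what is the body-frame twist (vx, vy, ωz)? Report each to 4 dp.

k = lx + ly = 0.1 + 0.1 = 0.2000
ω₁+ω₂+ω₃+ω₄ = 16.5000  →  vx = (0.06/4)·16.5000 = 0.2475
−ω₁+ω₂+ω₃−ω₄ = 1.5000  →  vy = (0.06/4)·1.5000 = 0.0225
−ω₁+ω₂−ω₃+ω₄ = -6.5000  →  ωz = (0.06/0.8000)·-6.5000 = -0.4875

(0.2475, 0.0225, -0.4875)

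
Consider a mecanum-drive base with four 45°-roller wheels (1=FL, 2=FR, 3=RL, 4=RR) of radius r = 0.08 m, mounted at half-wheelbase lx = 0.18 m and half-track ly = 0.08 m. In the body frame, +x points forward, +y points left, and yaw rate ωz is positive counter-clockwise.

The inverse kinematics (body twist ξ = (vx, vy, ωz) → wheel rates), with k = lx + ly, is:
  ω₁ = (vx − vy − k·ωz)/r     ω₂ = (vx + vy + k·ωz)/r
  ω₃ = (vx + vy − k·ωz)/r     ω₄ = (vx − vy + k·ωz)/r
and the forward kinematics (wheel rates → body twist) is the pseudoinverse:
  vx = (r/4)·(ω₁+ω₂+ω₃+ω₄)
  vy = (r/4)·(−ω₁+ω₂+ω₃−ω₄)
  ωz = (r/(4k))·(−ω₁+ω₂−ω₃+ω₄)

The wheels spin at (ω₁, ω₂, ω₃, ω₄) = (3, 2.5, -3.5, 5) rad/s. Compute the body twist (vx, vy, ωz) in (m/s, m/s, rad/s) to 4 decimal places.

(0.1400, -0.1800, 0.6154)

k = lx + ly = 0.18 + 0.08 = 0.2600
ω₁+ω₂+ω₃+ω₄ = 7.0000  →  vx = (0.08/4)·7.0000 = 0.1400
−ω₁+ω₂+ω₃−ω₄ = -9.0000  →  vy = (0.08/4)·-9.0000 = -0.1800
−ω₁+ω₂−ω₃+ω₄ = 8.0000  →  ωz = (0.08/1.0400)·8.0000 = 0.6154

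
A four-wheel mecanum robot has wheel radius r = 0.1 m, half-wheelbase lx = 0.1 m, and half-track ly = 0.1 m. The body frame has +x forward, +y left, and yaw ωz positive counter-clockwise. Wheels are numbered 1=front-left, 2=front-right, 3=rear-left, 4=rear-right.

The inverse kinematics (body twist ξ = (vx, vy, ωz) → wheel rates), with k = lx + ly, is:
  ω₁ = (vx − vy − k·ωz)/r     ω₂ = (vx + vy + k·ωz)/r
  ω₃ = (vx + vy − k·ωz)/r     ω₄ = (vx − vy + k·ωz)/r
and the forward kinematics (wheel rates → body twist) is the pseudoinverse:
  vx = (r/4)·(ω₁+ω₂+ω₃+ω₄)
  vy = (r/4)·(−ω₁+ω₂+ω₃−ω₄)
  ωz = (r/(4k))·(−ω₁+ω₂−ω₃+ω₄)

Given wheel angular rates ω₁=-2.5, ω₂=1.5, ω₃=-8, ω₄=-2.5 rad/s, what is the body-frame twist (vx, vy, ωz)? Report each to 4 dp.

k = lx + ly = 0.1 + 0.1 = 0.2000
ω₁+ω₂+ω₃+ω₄ = -11.5000  →  vx = (0.1/4)·-11.5000 = -0.2875
−ω₁+ω₂+ω₃−ω₄ = -1.5000  →  vy = (0.1/4)·-1.5000 = -0.0375
−ω₁+ω₂−ω₃+ω₄ = 9.5000  →  ωz = (0.1/0.8000)·9.5000 = 1.1875

(-0.2875, -0.0375, 1.1875)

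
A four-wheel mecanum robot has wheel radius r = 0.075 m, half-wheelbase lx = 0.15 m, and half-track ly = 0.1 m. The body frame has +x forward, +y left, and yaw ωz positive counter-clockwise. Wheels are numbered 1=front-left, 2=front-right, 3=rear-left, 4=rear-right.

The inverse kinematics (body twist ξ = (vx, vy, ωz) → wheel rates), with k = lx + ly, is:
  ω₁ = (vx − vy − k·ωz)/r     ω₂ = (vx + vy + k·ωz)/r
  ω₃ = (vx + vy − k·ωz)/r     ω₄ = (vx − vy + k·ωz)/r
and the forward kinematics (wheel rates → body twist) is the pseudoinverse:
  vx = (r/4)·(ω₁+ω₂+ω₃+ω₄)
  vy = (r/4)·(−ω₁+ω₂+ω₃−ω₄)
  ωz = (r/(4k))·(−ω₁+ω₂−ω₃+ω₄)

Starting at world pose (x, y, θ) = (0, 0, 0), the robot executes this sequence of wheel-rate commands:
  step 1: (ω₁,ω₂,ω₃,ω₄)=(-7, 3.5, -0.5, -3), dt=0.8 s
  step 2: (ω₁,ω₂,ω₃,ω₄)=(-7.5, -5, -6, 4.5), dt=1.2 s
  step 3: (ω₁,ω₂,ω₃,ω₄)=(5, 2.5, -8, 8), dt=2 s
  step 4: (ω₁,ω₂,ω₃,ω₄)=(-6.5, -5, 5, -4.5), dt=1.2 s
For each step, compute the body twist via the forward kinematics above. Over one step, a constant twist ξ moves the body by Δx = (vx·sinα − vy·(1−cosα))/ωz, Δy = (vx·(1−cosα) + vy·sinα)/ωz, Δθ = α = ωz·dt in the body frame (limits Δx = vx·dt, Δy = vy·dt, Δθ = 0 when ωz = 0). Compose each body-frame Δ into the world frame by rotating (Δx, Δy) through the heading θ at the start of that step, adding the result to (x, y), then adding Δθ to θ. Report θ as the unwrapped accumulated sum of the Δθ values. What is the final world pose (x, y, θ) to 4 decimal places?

step 1: ξ=(vx,vy,ωz)=(-0.1313, 0.2437, 0.6000), dt=0.8 → body Δ=(-0.1469, 0.1629, 0.4800) → world pose (-0.1469, 0.1629, 0.4800)
step 2: ξ=(vx,vy,ωz)=(-0.2625, -0.1500, 0.9750), dt=1.2 → body Δ=(-0.1541, -0.3058, 1.1700) → world pose (-0.1424, -0.1796, 1.6500)
step 3: ξ=(vx,vy,ωz)=(0.1406, -0.3469, 1.0125), dt=2.0 → body Δ=(0.6177, -0.1080, 2.0250) → world pose (-0.0835, 0.4448, 3.6750)
step 4: ξ=(vx,vy,ωz)=(-0.2062, 0.2062, -0.6000), dt=1.2 → body Δ=(-0.1413, 0.3120, -0.7200) → world pose (0.1968, 0.2480, 2.9550)

(0.1968, 0.2480, 2.9550)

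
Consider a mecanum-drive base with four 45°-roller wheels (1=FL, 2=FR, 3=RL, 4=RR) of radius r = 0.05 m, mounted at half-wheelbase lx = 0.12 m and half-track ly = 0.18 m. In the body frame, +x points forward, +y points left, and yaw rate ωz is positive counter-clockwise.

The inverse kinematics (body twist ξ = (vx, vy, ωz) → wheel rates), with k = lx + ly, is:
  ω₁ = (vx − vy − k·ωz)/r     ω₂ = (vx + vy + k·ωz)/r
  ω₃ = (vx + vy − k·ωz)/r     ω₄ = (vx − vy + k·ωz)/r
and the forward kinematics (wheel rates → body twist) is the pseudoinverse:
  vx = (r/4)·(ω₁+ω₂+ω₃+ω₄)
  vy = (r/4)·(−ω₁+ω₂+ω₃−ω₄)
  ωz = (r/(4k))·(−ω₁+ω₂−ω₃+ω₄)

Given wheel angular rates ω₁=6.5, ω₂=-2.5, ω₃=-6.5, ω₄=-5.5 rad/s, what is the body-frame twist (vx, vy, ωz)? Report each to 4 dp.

(-0.1000, -0.1250, -0.3333)

k = lx + ly = 0.12 + 0.18 = 0.3000
ω₁+ω₂+ω₃+ω₄ = -8.0000  →  vx = (0.05/4)·-8.0000 = -0.1000
−ω₁+ω₂+ω₃−ω₄ = -10.0000  →  vy = (0.05/4)·-10.0000 = -0.1250
−ω₁+ω₂−ω₃+ω₄ = -8.0000  →  ωz = (0.05/1.2000)·-8.0000 = -0.3333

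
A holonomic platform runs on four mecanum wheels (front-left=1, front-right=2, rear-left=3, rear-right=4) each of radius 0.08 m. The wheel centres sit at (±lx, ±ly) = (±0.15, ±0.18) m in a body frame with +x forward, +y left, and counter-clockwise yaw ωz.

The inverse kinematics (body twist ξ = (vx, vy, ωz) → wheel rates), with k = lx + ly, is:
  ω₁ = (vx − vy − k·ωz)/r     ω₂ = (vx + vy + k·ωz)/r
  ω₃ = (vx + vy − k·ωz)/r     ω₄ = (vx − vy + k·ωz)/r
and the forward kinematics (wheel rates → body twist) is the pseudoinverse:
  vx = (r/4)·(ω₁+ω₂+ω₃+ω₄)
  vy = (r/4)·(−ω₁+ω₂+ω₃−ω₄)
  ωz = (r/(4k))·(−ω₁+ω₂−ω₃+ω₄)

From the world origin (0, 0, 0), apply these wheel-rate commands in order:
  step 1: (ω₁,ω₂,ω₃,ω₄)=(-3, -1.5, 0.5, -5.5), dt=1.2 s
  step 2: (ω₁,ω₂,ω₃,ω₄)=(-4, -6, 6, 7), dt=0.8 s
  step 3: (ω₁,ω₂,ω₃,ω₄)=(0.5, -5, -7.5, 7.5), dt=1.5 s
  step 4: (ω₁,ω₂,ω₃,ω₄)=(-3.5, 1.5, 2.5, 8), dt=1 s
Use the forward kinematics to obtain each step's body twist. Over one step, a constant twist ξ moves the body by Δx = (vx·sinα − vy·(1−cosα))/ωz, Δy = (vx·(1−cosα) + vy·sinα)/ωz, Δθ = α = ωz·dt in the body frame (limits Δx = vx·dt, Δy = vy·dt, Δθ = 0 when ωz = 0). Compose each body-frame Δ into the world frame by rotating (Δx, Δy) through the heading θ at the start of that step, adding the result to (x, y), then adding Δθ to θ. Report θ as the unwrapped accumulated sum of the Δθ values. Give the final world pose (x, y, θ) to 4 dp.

(-0.1406, -0.3365, 1.1242)

step 1: ξ=(vx,vy,ωz)=(-0.1900, 0.1500, -0.2727), dt=1.2 → body Δ=(-0.1948, 0.2138, -0.3273) → world pose (-0.1948, 0.2138, -0.3273)
step 2: ξ=(vx,vy,ωz)=(0.0600, -0.0600, -0.0606), dt=0.8 → body Δ=(0.0468, -0.0491, -0.0485) → world pose (-0.1662, 0.1522, -0.3758)
step 3: ξ=(vx,vy,ωz)=(-0.0900, -0.4100, 0.5758), dt=1.5 → body Δ=(0.1306, -0.5961, 0.8636) → world pose (-0.2635, -0.4503, 0.4879)
step 4: ξ=(vx,vy,ωz)=(0.1700, -0.0100, 0.6364), dt=1.0 → body Δ=(0.1618, 0.0430, 0.6364) → world pose (-0.1406, -0.3365, 1.1242)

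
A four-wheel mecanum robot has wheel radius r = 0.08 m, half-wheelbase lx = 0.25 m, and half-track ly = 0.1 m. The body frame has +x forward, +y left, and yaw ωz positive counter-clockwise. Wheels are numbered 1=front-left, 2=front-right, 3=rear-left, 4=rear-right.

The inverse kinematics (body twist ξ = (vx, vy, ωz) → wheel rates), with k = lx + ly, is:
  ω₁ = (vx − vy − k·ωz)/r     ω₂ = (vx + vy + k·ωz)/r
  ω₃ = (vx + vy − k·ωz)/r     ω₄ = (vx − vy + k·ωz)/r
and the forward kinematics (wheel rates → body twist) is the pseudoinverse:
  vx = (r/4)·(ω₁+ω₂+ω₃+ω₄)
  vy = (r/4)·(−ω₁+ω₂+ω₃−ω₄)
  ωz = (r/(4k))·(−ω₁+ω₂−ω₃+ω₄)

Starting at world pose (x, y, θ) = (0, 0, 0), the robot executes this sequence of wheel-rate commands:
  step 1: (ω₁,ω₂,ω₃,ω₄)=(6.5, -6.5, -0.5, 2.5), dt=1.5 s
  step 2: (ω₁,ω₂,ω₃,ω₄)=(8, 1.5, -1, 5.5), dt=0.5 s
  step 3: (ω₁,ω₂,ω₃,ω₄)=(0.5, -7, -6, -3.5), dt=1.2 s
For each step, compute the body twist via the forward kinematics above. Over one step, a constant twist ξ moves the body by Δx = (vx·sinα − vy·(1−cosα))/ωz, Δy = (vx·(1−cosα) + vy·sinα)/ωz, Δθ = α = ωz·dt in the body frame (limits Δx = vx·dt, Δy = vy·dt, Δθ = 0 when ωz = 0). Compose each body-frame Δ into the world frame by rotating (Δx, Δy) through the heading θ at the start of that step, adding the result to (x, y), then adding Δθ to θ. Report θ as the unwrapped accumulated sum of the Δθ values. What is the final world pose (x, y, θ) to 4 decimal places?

(-0.5489, -0.4344, -1.2000)

step 1: ξ=(vx,vy,ωz)=(0.0400, -0.3200, -0.5714), dt=1.5 → body Δ=(-0.1405, -0.4475, -0.8571) → world pose (-0.1405, -0.4475, -0.8571)
step 2: ξ=(vx,vy,ωz)=(0.2800, -0.2600, 0.0000), dt=0.5 → body Δ=(0.1400, -0.1300, 0.0000) → world pose (-0.1471, -0.6385, -0.8571)
step 3: ξ=(vx,vy,ωz)=(-0.3200, -0.2000, -0.2857), dt=1.2 → body Δ=(-0.4173, -0.1701, -0.3429) → world pose (-0.5489, -0.4344, -1.2000)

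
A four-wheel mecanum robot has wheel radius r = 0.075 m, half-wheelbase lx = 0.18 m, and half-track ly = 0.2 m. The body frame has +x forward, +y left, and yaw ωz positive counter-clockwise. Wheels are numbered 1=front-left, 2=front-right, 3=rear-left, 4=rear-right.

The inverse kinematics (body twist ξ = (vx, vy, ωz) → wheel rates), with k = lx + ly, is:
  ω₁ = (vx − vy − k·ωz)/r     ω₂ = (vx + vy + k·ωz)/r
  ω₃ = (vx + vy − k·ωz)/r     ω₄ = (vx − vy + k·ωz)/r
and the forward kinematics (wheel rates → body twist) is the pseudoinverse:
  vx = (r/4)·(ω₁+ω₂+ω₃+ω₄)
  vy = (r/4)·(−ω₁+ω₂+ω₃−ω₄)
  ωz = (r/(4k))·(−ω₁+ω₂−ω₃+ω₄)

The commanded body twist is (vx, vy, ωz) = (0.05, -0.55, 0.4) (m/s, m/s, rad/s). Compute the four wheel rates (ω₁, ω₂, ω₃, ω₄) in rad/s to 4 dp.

(5.9733, -4.6400, -8.6933, 10.0267)

k = lx + ly = 0.18 + 0.2 = 0.3800;  k·ωz = 0.3800·0.4 = 0.1520
ω₁ (FL) = (vx − vy − k·ωz)/r = 0.4480/0.075 = 5.9733
ω₂ (FR) = (vx + vy + k·ωz)/r = -0.3480/0.075 = -4.6400
ω₃ (RL) = (vx + vy − k·ωz)/r = -0.6520/0.075 = -8.6933
ω₄ (RR) = (vx − vy + k·ωz)/r = 0.7520/0.075 = 10.0267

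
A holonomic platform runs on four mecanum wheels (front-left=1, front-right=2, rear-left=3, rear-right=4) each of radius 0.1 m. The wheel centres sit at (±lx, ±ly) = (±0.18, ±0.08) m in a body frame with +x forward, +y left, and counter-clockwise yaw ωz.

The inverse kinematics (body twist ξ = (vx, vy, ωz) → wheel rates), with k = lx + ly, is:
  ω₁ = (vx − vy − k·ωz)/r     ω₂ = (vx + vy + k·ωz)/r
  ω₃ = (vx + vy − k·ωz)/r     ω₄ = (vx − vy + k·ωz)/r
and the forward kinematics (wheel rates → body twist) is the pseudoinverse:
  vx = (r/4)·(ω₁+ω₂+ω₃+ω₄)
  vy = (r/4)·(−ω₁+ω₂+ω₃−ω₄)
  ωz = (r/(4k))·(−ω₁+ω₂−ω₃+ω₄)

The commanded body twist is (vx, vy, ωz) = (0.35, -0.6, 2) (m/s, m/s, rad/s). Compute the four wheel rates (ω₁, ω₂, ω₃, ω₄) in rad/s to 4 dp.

k = lx + ly = 0.18 + 0.08 = 0.2600;  k·ωz = 0.2600·2 = 0.5200
ω₁ (FL) = (vx − vy − k·ωz)/r = 0.4300/0.1 = 4.3000
ω₂ (FR) = (vx + vy + k·ωz)/r = 0.2700/0.1 = 2.7000
ω₃ (RL) = (vx + vy − k·ωz)/r = -0.7700/0.1 = -7.7000
ω₄ (RR) = (vx − vy + k·ωz)/r = 1.4700/0.1 = 14.7000

(4.3000, 2.7000, -7.7000, 14.7000)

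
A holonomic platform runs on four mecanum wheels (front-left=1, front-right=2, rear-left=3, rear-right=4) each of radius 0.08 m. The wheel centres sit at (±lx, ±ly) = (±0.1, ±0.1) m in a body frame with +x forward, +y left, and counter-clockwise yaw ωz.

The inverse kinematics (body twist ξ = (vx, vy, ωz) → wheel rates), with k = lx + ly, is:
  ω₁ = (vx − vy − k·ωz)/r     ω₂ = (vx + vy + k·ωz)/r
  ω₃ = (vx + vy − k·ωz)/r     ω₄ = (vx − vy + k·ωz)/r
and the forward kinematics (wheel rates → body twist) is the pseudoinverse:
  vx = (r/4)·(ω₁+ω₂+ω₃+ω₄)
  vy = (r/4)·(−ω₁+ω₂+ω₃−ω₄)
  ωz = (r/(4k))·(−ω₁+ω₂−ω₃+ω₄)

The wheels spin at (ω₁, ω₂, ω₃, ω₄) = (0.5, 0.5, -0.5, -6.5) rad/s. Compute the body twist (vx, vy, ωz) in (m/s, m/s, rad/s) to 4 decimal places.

k = lx + ly = 0.1 + 0.1 = 0.2000
ω₁+ω₂+ω₃+ω₄ = -6.0000  →  vx = (0.08/4)·-6.0000 = -0.1200
−ω₁+ω₂+ω₃−ω₄ = 6.0000  →  vy = (0.08/4)·6.0000 = 0.1200
−ω₁+ω₂−ω₃+ω₄ = -6.0000  →  ωz = (0.08/0.8000)·-6.0000 = -0.6000

(-0.1200, 0.1200, -0.6000)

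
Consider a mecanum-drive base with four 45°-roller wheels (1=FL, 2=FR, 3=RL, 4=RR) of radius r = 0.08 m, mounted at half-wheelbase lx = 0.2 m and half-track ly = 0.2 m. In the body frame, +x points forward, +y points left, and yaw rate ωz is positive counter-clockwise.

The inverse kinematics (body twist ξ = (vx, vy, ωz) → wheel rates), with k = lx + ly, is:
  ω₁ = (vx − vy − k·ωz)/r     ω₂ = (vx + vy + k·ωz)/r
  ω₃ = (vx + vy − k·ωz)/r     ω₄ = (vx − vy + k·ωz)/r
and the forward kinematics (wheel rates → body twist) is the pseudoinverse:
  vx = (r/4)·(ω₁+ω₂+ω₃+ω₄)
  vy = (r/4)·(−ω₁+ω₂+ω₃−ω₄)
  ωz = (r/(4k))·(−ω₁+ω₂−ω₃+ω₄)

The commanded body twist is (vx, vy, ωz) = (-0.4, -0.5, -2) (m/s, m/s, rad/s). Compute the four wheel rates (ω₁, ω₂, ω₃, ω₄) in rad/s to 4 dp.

(11.2500, -21.2500, -1.2500, -8.7500)

k = lx + ly = 0.2 + 0.2 = 0.4000;  k·ωz = 0.4000·-2 = -0.8000
ω₁ (FL) = (vx − vy − k·ωz)/r = 0.9000/0.08 = 11.2500
ω₂ (FR) = (vx + vy + k·ωz)/r = -1.7000/0.08 = -21.2500
ω₃ (RL) = (vx + vy − k·ωz)/r = -0.1000/0.08 = -1.2500
ω₄ (RR) = (vx − vy + k·ωz)/r = -0.7000/0.08 = -8.7500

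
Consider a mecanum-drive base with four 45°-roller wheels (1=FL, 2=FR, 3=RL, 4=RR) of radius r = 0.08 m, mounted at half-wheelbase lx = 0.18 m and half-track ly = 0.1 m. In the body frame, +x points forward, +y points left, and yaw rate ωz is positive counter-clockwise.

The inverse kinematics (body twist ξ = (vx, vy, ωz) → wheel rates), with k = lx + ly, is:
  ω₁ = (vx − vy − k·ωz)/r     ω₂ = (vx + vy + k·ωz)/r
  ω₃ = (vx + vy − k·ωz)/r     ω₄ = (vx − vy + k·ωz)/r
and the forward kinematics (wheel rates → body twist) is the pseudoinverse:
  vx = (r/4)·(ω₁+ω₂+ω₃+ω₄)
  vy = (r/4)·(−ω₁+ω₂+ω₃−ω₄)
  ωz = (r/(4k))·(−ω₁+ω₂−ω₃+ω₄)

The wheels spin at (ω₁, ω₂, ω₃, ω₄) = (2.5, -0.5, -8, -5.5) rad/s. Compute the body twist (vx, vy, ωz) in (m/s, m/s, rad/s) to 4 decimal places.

k = lx + ly = 0.18 + 0.1 = 0.2800
ω₁+ω₂+ω₃+ω₄ = -11.5000  →  vx = (0.08/4)·-11.5000 = -0.2300
−ω₁+ω₂+ω₃−ω₄ = -5.5000  →  vy = (0.08/4)·-5.5000 = -0.1100
−ω₁+ω₂−ω₃+ω₄ = -0.5000  →  ωz = (0.08/1.1200)·-0.5000 = -0.0357

(-0.2300, -0.1100, -0.0357)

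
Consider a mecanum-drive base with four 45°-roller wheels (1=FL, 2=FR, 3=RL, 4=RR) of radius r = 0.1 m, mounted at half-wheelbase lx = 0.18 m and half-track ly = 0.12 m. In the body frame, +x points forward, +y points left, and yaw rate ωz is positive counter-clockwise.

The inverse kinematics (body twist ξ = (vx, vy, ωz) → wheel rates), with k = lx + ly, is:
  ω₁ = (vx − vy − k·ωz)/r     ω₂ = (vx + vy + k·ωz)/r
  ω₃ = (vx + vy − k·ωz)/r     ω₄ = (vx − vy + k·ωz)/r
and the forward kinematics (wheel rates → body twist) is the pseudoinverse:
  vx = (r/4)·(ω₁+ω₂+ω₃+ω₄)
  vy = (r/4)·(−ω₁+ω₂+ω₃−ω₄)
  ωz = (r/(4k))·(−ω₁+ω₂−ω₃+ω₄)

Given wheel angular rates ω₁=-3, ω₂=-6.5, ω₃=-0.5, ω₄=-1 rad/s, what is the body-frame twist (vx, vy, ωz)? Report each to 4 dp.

k = lx + ly = 0.18 + 0.12 = 0.3000
ω₁+ω₂+ω₃+ω₄ = -11.0000  →  vx = (0.1/4)·-11.0000 = -0.2750
−ω₁+ω₂+ω₃−ω₄ = -3.0000  →  vy = (0.1/4)·-3.0000 = -0.0750
−ω₁+ω₂−ω₃+ω₄ = -4.0000  →  ωz = (0.1/1.2000)·-4.0000 = -0.3333

(-0.2750, -0.0750, -0.3333)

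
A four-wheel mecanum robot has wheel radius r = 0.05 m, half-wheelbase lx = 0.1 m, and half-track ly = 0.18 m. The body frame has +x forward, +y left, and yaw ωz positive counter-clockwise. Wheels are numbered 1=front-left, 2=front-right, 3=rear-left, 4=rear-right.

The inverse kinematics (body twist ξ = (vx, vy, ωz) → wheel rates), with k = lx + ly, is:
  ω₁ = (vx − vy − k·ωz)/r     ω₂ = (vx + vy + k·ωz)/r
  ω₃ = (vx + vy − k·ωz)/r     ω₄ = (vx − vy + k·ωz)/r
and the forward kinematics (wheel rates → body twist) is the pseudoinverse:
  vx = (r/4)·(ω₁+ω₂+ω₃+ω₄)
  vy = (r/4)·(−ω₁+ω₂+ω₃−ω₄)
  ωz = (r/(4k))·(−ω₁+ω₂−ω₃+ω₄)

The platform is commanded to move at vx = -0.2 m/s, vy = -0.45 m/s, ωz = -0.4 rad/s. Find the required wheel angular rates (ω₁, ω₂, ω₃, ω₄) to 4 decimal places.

(7.2400, -15.2400, -10.7600, 2.7600)

k = lx + ly = 0.1 + 0.18 = 0.2800;  k·ωz = 0.2800·-0.4 = -0.1120
ω₁ (FL) = (vx − vy − k·ωz)/r = 0.3620/0.05 = 7.2400
ω₂ (FR) = (vx + vy + k·ωz)/r = -0.7620/0.05 = -15.2400
ω₃ (RL) = (vx + vy − k·ωz)/r = -0.5380/0.05 = -10.7600
ω₄ (RR) = (vx − vy + k·ωz)/r = 0.1380/0.05 = 2.7600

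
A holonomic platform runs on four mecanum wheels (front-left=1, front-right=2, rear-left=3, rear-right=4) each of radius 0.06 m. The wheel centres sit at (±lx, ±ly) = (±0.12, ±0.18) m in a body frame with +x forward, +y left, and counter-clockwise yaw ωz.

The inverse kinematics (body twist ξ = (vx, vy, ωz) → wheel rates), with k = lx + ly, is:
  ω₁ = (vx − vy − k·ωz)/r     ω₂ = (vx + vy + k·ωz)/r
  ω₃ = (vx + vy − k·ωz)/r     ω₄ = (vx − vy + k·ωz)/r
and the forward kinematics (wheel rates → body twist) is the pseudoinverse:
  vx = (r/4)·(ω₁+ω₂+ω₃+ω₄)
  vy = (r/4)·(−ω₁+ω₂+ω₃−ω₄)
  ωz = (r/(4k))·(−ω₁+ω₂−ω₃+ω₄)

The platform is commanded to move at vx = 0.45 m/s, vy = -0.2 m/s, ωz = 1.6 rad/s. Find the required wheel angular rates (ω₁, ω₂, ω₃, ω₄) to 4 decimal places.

(2.8333, 12.1667, -3.8333, 18.8333)

k = lx + ly = 0.12 + 0.18 = 0.3000;  k·ωz = 0.3000·1.6 = 0.4800
ω₁ (FL) = (vx − vy − k·ωz)/r = 0.1700/0.06 = 2.8333
ω₂ (FR) = (vx + vy + k·ωz)/r = 0.7300/0.06 = 12.1667
ω₃ (RL) = (vx + vy − k·ωz)/r = -0.2300/0.06 = -3.8333
ω₄ (RR) = (vx − vy + k·ωz)/r = 1.1300/0.06 = 18.8333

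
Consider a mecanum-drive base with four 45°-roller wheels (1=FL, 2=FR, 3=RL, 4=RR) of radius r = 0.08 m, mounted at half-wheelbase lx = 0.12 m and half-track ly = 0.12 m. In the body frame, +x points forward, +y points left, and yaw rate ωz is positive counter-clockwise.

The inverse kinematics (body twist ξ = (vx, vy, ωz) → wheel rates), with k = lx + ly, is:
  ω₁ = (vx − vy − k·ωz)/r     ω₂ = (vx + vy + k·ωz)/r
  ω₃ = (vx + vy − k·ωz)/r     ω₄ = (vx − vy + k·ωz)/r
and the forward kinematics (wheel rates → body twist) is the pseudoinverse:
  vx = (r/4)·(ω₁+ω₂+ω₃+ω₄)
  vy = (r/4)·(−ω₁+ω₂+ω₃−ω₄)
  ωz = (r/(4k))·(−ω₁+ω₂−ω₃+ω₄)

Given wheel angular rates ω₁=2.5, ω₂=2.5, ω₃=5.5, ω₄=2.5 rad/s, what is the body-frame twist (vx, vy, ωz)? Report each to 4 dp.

(0.2600, 0.0600, -0.2500)

k = lx + ly = 0.12 + 0.12 = 0.2400
ω₁+ω₂+ω₃+ω₄ = 13.0000  →  vx = (0.08/4)·13.0000 = 0.2600
−ω₁+ω₂+ω₃−ω₄ = 3.0000  →  vy = (0.08/4)·3.0000 = 0.0600
−ω₁+ω₂−ω₃+ω₄ = -3.0000  →  ωz = (0.08/0.9600)·-3.0000 = -0.2500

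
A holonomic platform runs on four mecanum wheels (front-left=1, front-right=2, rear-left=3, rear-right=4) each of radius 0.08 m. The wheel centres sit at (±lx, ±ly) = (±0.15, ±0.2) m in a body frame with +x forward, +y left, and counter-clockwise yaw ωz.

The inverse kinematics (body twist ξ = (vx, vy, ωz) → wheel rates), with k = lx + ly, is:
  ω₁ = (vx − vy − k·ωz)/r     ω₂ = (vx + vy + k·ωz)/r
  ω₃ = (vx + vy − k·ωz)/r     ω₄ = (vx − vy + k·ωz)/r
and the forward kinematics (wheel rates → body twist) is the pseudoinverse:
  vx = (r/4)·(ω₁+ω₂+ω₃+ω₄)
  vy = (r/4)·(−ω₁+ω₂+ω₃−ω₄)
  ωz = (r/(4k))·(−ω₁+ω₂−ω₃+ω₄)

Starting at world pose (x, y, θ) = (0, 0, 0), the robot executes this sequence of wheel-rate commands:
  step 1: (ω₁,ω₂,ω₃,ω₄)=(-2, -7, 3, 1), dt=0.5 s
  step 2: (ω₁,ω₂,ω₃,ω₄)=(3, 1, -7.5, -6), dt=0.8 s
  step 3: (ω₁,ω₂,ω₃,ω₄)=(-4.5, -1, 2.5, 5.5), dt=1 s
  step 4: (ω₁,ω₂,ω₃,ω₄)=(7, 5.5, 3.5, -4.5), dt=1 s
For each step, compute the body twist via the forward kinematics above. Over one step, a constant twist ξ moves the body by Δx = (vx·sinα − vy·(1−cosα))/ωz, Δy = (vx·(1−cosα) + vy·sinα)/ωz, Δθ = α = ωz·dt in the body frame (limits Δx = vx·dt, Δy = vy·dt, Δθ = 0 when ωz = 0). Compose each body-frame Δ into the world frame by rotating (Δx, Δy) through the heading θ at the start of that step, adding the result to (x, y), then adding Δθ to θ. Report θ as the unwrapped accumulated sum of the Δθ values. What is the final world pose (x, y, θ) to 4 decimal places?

(0.0782, 0.0600, -0.3943)

step 1: ξ=(vx,vy,ωz)=(-0.1000, -0.0600, -0.4000), dt=0.5 → body Δ=(-0.0527, -0.0248, -0.2000) → world pose (-0.0527, -0.0248, -0.2000)
step 2: ξ=(vx,vy,ωz)=(-0.1900, -0.0700, -0.0286), dt=0.8 → body Δ=(-0.1526, -0.0543, -0.0229) → world pose (-0.2130, -0.0477, -0.2229)
step 3: ξ=(vx,vy,ωz)=(0.0500, 0.0100, 0.3714), dt=1.0 → body Δ=(0.0470, 0.0190, 0.3714) → world pose (-0.1630, -0.0396, 0.1486)
step 4: ξ=(vx,vy,ωz)=(0.2300, 0.1300, -0.5429), dt=1.0 → body Δ=(0.2533, 0.0628, -0.5429) → world pose (0.0782, 0.0600, -0.3943)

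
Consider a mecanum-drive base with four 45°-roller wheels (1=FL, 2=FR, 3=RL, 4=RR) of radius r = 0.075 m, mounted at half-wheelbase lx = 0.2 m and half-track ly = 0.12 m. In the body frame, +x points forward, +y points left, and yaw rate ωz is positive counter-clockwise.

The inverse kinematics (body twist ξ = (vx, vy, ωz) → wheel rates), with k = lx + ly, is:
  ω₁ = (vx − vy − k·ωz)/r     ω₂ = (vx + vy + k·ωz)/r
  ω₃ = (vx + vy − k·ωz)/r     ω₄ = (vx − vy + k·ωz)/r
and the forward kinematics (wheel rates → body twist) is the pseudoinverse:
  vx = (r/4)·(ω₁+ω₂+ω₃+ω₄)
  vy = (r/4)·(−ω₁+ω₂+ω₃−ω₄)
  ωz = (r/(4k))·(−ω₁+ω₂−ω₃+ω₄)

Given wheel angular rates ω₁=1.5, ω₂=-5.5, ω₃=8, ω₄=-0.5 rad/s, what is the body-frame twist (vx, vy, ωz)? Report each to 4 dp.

k = lx + ly = 0.2 + 0.12 = 0.3200
ω₁+ω₂+ω₃+ω₄ = 3.5000  →  vx = (0.075/4)·3.5000 = 0.0656
−ω₁+ω₂+ω₃−ω₄ = 1.5000  →  vy = (0.075/4)·1.5000 = 0.0281
−ω₁+ω₂−ω₃+ω₄ = -15.5000  →  ωz = (0.075/1.2800)·-15.5000 = -0.9082

(0.0656, 0.0281, -0.9082)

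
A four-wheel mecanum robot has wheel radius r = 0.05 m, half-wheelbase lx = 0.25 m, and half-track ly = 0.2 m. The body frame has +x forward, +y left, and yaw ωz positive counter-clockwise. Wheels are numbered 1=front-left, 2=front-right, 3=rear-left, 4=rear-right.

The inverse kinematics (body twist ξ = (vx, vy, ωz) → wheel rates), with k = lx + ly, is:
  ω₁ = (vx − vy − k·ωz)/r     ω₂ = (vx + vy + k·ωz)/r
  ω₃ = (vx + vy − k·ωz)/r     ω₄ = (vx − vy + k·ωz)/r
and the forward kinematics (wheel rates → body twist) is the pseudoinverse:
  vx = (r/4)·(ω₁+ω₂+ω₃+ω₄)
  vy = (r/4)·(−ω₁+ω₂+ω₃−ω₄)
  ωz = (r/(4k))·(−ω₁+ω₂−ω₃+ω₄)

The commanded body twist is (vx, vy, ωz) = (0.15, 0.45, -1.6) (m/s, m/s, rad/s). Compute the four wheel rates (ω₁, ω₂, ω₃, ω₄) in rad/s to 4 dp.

(8.4000, -2.4000, 26.4000, -20.4000)

k = lx + ly = 0.25 + 0.2 = 0.4500;  k·ωz = 0.4500·-1.6 = -0.7200
ω₁ (FL) = (vx − vy − k·ωz)/r = 0.4200/0.05 = 8.4000
ω₂ (FR) = (vx + vy + k·ωz)/r = -0.1200/0.05 = -2.4000
ω₃ (RL) = (vx + vy − k·ωz)/r = 1.3200/0.05 = 26.4000
ω₄ (RR) = (vx − vy + k·ωz)/r = -1.0200/0.05 = -20.4000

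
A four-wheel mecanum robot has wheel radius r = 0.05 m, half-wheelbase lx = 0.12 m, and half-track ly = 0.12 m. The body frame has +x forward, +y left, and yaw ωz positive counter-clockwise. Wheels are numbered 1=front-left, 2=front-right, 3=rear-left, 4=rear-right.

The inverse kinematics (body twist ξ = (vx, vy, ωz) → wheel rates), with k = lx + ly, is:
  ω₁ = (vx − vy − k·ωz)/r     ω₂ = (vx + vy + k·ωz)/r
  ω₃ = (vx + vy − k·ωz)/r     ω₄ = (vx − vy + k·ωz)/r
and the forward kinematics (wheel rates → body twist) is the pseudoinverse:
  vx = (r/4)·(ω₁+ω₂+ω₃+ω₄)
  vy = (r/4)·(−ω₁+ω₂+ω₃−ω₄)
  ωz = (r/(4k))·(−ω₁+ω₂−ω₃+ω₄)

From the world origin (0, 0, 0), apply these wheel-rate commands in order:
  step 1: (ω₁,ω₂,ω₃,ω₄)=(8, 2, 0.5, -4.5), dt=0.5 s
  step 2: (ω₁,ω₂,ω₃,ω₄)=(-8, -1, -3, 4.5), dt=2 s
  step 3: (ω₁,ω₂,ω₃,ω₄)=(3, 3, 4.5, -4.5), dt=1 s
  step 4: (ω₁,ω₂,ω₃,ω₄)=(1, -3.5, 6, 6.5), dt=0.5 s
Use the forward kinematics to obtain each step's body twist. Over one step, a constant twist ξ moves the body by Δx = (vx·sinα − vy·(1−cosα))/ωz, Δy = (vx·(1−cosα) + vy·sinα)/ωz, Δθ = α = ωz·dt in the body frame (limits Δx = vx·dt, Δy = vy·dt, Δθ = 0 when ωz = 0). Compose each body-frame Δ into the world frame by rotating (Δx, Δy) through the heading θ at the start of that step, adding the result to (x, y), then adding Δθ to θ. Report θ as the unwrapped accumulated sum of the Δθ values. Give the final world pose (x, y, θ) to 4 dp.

step 1: ξ=(vx,vy,ωz)=(0.0750, -0.0125, -0.5729), dt=0.5 → body Δ=(0.0361, -0.0115, -0.2865) → world pose (0.0361, -0.0115, -0.2865)
step 2: ξ=(vx,vy,ωz)=(-0.0938, -0.0063, 0.7552), dt=2.0 → body Δ=(-0.1161, -0.1249, 1.5104) → world pose (-0.1106, -0.0985, 1.2240)
step 3: ξ=(vx,vy,ωz)=(0.0750, 0.1125, -0.4688), dt=1.0 → body Δ=(0.0982, 0.0912, -0.4688) → world pose (-0.1630, 0.0248, 0.7552)
step 4: ξ=(vx,vy,ωz)=(0.1250, -0.0625, -0.2083), dt=0.5 → body Δ=(0.0608, -0.0344, -0.1042) → world pose (-0.0951, 0.0414, 0.6510)

(-0.0951, 0.0414, 0.6510)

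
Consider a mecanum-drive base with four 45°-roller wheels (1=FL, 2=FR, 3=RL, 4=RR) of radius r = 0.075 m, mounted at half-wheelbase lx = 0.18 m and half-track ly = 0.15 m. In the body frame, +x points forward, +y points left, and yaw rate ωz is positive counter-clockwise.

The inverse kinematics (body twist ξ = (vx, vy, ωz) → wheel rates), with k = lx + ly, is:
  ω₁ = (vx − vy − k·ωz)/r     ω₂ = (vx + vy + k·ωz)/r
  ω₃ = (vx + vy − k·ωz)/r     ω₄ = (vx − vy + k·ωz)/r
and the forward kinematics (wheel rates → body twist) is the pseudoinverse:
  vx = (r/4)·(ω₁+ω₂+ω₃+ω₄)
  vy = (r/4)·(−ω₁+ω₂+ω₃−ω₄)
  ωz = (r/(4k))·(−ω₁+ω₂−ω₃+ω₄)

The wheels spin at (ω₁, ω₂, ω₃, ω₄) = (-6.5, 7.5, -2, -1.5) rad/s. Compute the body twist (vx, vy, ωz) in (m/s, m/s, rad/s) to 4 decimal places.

(-0.0469, 0.2531, 0.8239)

k = lx + ly = 0.18 + 0.15 = 0.3300
ω₁+ω₂+ω₃+ω₄ = -2.5000  →  vx = (0.075/4)·-2.5000 = -0.0469
−ω₁+ω₂+ω₃−ω₄ = 13.5000  →  vy = (0.075/4)·13.5000 = 0.2531
−ω₁+ω₂−ω₃+ω₄ = 14.5000  →  ωz = (0.075/1.3200)·14.5000 = 0.8239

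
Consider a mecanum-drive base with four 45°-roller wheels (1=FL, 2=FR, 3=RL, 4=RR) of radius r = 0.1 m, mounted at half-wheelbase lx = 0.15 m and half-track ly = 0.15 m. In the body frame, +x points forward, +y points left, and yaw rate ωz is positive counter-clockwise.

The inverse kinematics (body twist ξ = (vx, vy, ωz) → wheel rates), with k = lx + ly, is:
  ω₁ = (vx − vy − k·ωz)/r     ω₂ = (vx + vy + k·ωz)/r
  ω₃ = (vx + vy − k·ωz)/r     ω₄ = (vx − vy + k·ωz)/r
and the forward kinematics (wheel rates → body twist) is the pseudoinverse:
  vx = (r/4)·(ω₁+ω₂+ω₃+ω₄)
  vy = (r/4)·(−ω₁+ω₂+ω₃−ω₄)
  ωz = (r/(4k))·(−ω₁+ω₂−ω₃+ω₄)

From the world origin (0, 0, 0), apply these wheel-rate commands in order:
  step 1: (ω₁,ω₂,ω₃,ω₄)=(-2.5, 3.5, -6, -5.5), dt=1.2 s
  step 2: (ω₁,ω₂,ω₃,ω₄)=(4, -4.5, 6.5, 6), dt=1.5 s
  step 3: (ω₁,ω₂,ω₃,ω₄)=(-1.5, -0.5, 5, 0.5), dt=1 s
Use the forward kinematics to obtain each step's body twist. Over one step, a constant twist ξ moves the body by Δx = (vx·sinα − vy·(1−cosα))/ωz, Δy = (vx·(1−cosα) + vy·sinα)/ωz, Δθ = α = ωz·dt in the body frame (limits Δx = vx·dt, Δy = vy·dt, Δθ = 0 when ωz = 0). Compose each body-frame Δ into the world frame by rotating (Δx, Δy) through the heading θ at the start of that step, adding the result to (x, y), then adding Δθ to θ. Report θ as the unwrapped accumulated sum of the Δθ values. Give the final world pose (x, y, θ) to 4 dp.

(0.2554, -0.1305, -0.7667)

step 1: ξ=(vx,vy,ωz)=(-0.2625, 0.1375, 0.5417), dt=1.2 → body Δ=(-0.3450, 0.0548, 0.6500) → world pose (-0.3450, 0.0548, 0.6500)
step 2: ξ=(vx,vy,ωz)=(0.3000, -0.2000, -0.7500), dt=1.5 → body Δ=(0.2092, -0.4681, -1.1250) → world pose (0.1048, -0.1913, -0.4750)
step 3: ξ=(vx,vy,ωz)=(0.0875, 0.1375, -0.2917), dt=1.0 → body Δ=(0.1062, 0.1229, -0.2917) → world pose (0.2554, -0.1305, -0.7667)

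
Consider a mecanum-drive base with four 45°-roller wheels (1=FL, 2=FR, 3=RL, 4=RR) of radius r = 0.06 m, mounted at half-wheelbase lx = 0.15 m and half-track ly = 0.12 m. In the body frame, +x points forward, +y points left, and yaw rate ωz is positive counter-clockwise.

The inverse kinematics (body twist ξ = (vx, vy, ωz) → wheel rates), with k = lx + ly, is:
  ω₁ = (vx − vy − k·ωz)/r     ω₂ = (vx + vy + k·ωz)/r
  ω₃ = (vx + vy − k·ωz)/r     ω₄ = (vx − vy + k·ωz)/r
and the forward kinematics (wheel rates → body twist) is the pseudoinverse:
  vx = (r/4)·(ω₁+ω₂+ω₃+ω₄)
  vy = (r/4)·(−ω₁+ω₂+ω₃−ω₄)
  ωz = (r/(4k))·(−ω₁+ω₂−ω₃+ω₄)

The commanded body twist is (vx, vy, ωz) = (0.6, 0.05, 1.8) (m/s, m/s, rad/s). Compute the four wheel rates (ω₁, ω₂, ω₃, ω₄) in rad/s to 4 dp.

(1.0667, 18.9333, 2.7333, 17.2667)

k = lx + ly = 0.15 + 0.12 = 0.2700;  k·ωz = 0.2700·1.8 = 0.4860
ω₁ (FL) = (vx − vy − k·ωz)/r = 0.0640/0.06 = 1.0667
ω₂ (FR) = (vx + vy + k·ωz)/r = 1.1360/0.06 = 18.9333
ω₃ (RL) = (vx + vy − k·ωz)/r = 0.1640/0.06 = 2.7333
ω₄ (RR) = (vx − vy + k·ωz)/r = 1.0360/0.06 = 17.2667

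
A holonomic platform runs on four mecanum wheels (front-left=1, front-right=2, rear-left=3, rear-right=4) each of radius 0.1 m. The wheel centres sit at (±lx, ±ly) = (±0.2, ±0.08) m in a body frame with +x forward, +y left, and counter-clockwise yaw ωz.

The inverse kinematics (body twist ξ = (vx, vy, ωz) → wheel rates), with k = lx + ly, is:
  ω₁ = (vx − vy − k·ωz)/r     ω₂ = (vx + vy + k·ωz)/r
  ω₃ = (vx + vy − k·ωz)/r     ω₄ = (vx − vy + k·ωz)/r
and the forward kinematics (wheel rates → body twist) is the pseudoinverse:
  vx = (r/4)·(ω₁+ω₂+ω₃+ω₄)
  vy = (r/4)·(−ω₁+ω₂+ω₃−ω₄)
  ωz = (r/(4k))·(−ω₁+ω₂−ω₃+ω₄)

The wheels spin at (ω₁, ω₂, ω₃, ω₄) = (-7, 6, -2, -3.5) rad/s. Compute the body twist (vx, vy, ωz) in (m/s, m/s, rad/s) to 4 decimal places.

k = lx + ly = 0.2 + 0.08 = 0.2800
ω₁+ω₂+ω₃+ω₄ = -6.5000  →  vx = (0.1/4)·-6.5000 = -0.1625
−ω₁+ω₂+ω₃−ω₄ = 14.5000  →  vy = (0.1/4)·14.5000 = 0.3625
−ω₁+ω₂−ω₃+ω₄ = 11.5000  →  ωz = (0.1/1.1200)·11.5000 = 1.0268

(-0.1625, 0.3625, 1.0268)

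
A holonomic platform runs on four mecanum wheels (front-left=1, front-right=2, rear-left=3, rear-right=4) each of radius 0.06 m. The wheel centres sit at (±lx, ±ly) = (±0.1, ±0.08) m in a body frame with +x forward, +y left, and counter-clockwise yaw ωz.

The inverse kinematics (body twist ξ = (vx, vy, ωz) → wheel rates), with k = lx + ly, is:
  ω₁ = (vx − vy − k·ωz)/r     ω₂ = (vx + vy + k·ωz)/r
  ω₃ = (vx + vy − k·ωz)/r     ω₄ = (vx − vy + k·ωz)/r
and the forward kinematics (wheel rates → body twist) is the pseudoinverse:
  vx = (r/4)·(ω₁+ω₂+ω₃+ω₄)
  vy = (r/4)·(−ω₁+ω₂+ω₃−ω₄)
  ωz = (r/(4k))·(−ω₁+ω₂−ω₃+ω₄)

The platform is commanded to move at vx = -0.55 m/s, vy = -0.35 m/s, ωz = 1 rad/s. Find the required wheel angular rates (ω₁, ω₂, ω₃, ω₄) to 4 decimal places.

(-6.3333, -12.0000, -18.0000, -0.3333)

k = lx + ly = 0.1 + 0.08 = 0.1800;  k·ωz = 0.1800·1 = 0.1800
ω₁ (FL) = (vx − vy − k·ωz)/r = -0.3800/0.06 = -6.3333
ω₂ (FR) = (vx + vy + k·ωz)/r = -0.7200/0.06 = -12.0000
ω₃ (RL) = (vx + vy − k·ωz)/r = -1.0800/0.06 = -18.0000
ω₄ (RR) = (vx − vy + k·ωz)/r = -0.0200/0.06 = -0.3333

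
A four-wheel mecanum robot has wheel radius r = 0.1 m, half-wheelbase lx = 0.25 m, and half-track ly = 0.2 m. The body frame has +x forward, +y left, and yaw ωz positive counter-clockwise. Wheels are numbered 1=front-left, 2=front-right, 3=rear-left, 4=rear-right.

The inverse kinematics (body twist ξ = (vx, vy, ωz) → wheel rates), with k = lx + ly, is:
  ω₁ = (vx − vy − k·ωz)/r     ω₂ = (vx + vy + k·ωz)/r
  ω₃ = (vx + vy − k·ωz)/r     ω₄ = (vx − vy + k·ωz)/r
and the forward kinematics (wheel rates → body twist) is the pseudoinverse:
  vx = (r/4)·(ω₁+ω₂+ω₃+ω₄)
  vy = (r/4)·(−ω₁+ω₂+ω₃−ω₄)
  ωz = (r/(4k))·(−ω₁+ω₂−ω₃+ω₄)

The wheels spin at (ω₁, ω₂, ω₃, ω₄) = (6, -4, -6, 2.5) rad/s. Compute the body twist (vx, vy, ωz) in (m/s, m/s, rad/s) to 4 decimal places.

(-0.0375, -0.4625, -0.0833)

k = lx + ly = 0.25 + 0.2 = 0.4500
ω₁+ω₂+ω₃+ω₄ = -1.5000  →  vx = (0.1/4)·-1.5000 = -0.0375
−ω₁+ω₂+ω₃−ω₄ = -18.5000  →  vy = (0.1/4)·-18.5000 = -0.4625
−ω₁+ω₂−ω₃+ω₄ = -1.5000  →  ωz = (0.1/1.8000)·-1.5000 = -0.0833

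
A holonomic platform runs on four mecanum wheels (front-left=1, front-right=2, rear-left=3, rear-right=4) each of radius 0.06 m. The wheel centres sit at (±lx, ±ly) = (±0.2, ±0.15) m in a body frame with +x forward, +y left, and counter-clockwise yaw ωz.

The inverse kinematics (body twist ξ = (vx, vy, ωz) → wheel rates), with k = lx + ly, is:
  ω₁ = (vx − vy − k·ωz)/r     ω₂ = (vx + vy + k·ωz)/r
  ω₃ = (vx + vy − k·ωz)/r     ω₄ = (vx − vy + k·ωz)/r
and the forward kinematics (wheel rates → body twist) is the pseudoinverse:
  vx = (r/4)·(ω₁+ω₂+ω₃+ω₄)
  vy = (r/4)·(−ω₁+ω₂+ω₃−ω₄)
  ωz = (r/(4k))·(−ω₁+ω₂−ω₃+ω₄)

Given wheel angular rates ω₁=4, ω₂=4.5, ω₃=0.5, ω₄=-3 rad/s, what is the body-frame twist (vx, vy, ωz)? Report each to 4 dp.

k = lx + ly = 0.2 + 0.15 = 0.3500
ω₁+ω₂+ω₃+ω₄ = 6.0000  →  vx = (0.06/4)·6.0000 = 0.0900
−ω₁+ω₂+ω₃−ω₄ = 4.0000  →  vy = (0.06/4)·4.0000 = 0.0600
−ω₁+ω₂−ω₃+ω₄ = -3.0000  →  ωz = (0.06/1.4000)·-3.0000 = -0.1286

(0.0900, 0.0600, -0.1286)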